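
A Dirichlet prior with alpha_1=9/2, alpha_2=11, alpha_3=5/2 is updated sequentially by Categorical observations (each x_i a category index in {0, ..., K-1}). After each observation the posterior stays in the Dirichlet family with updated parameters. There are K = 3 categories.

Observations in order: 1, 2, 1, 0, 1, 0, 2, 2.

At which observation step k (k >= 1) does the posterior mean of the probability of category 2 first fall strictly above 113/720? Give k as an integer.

obs 1: x=1 → posterior Dirichlet(9/2, 12, 5/2)
obs 2: x=2 → posterior Dirichlet(9/2, 12, 7/2)
obs 3: x=1 → posterior Dirichlet(9/2, 13, 7/2)
obs 4: x=0 → posterior Dirichlet(11/2, 13, 7/2)
obs 5: x=1 → posterior Dirichlet(11/2, 14, 7/2)
obs 6: x=0 → posterior Dirichlet(13/2, 14, 7/2)
obs 7: x=2 → posterior Dirichlet(13/2, 14, 9/2)
obs 8: x=2 → posterior Dirichlet(13/2, 14, 11/2)

k = 2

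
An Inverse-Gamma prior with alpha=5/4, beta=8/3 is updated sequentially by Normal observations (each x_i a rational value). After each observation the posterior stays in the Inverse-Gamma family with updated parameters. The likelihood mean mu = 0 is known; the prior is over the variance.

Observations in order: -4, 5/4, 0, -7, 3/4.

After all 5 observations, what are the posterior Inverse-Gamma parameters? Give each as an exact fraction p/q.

alpha=15/4, beta=1739/48

obs 1: x=-4 → posterior Inverse-Gamma(7/4, 32/3)
obs 2: x=5/4 → posterior Inverse-Gamma(9/4, 1099/96)
obs 3: x=0 → posterior Inverse-Gamma(11/4, 1099/96)
obs 4: x=-7 → posterior Inverse-Gamma(13/4, 3451/96)
obs 5: x=3/4 → posterior Inverse-Gamma(15/4, 1739/48)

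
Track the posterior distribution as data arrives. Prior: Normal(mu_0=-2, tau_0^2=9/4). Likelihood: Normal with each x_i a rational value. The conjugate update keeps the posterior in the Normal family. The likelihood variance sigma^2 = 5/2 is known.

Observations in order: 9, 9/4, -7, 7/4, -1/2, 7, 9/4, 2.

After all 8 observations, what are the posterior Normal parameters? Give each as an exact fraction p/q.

obs 1: x=9 → posterior Normal(61/19, 45/38)
obs 2: x=9/4 → posterior Normal(325/112, 45/56)
obs 3: x=-7 → posterior Normal(73/148, 45/74)
obs 4: x=7/4 → posterior Normal(17/23, 45/92)
obs 5: x=-1/2 → posterior Normal(59/110, 9/22)
obs 6: x=7 → posterior Normal(185/128, 45/128)
obs 7: x=9/4 → posterior Normal(451/292, 45/146)
obs 8: x=2 → posterior Normal(523/328, 45/164)

mu_0=523/328, tau_0^2=45/164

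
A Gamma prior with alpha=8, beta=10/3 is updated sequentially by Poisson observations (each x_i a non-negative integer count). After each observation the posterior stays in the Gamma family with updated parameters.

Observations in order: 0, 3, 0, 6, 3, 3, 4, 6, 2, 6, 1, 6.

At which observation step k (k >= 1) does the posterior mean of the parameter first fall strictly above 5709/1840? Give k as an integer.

k = 12

obs 1: x=0 → posterior Gamma(8, 13/3)
obs 2: x=3 → posterior Gamma(11, 16/3)
obs 3: x=0 → posterior Gamma(11, 19/3)
obs 4: x=6 → posterior Gamma(17, 22/3)
obs 5: x=3 → posterior Gamma(20, 25/3)
obs 6: x=3 → posterior Gamma(23, 28/3)
obs 7: x=4 → posterior Gamma(27, 31/3)
obs 8: x=6 → posterior Gamma(33, 34/3)
obs 9: x=2 → posterior Gamma(35, 37/3)
obs 10: x=6 → posterior Gamma(41, 40/3)
obs 11: x=1 → posterior Gamma(42, 43/3)
obs 12: x=6 → posterior Gamma(48, 46/3)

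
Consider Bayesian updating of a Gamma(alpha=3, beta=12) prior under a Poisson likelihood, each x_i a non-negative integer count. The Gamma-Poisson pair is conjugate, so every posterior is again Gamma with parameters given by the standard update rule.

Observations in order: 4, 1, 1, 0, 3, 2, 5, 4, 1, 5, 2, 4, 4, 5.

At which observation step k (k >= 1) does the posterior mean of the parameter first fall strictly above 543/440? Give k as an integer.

obs 1: x=4 → posterior Gamma(7, 13)
obs 2: x=1 → posterior Gamma(8, 14)
obs 3: x=1 → posterior Gamma(9, 15)
obs 4: x=0 → posterior Gamma(9, 16)
obs 5: x=3 → posterior Gamma(12, 17)
obs 6: x=2 → posterior Gamma(14, 18)
obs 7: x=5 → posterior Gamma(19, 19)
obs 8: x=4 → posterior Gamma(23, 20)
obs 9: x=1 → posterior Gamma(24, 21)
obs 10: x=5 → posterior Gamma(29, 22)
obs 11: x=2 → posterior Gamma(31, 23)
obs 12: x=4 → posterior Gamma(35, 24)
obs 13: x=4 → posterior Gamma(39, 25)
obs 14: x=5 → posterior Gamma(44, 26)

k = 10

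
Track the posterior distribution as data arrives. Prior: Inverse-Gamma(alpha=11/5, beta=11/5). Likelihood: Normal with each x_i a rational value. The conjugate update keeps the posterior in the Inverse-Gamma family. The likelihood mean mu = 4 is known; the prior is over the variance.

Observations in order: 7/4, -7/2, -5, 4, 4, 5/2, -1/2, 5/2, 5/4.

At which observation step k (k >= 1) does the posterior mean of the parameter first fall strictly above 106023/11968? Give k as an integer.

obs 1: x=7/4 → posterior Inverse-Gamma(27/10, 757/160)
obs 2: x=-7/2 → posterior Inverse-Gamma(16/5, 5257/160)
obs 3: x=-5 → posterior Inverse-Gamma(37/10, 11737/160)
obs 4: x=4 → posterior Inverse-Gamma(21/5, 11737/160)
obs 5: x=4 → posterior Inverse-Gamma(47/10, 11737/160)
obs 6: x=5/2 → posterior Inverse-Gamma(26/5, 11917/160)
obs 7: x=-1/2 → posterior Inverse-Gamma(57/10, 13537/160)
obs 8: x=5/2 → posterior Inverse-Gamma(31/5, 13717/160)
obs 9: x=5/4 → posterior Inverse-Gamma(67/10, 7161/80)

k = 2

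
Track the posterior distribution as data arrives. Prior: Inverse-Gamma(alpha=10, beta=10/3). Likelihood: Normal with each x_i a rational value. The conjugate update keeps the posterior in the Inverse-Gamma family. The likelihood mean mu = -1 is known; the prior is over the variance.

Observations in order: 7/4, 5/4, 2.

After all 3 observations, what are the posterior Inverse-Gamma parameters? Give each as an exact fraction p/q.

obs 1: x=7/4 → posterior Inverse-Gamma(21/2, 683/96)
obs 2: x=5/4 → posterior Inverse-Gamma(11, 463/48)
obs 3: x=2 → posterior Inverse-Gamma(23/2, 679/48)

alpha=23/2, beta=679/48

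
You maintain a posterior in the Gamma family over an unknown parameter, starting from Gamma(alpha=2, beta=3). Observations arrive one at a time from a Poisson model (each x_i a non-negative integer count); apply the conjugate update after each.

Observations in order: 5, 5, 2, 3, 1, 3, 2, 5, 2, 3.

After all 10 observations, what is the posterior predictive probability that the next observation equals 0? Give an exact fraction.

5756130429098929077956071497934208653/66408730383449729837806206197059026944

obs 1: x=5 → posterior Gamma(7, 4)
obs 2: x=5 → posterior Gamma(12, 5)
obs 3: x=2 → posterior Gamma(14, 6)
obs 4: x=3 → posterior Gamma(17, 7)
obs 5: x=1 → posterior Gamma(18, 8)
obs 6: x=3 → posterior Gamma(21, 9)
obs 7: x=2 → posterior Gamma(23, 10)
obs 8: x=5 → posterior Gamma(28, 11)
obs 9: x=2 → posterior Gamma(30, 12)
obs 10: x=3 → posterior Gamma(33, 13)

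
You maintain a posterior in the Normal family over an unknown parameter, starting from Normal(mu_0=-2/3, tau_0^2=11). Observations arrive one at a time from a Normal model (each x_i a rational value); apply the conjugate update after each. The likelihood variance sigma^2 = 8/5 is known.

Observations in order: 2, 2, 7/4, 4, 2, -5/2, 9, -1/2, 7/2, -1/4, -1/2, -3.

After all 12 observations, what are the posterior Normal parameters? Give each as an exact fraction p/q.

mu_0=5743/4008, tau_0^2=22/167

obs 1: x=2 → posterior Normal(314/189, 88/63)
obs 2: x=2 → posterior Normal(322/177, 44/59)
obs 3: x=7/4 → posterior Normal(3731/2076, 88/173)
obs 4: x=4 → posterior Normal(6371/2736, 22/57)
obs 5: x=2 → posterior Normal(7691/3396, 88/283)
obs 6: x=-5/2 → posterior Normal(6041/4056, 44/169)
obs 7: x=9 → posterior Normal(11981/4716, 88/393)
obs 8: x=-1/2 → posterior Normal(11651/5376, 11/56)
obs 9: x=7/2 → posterior Normal(13961/6036, 88/503)
obs 10: x=-1/4 → posterior Normal(3449/1674, 44/279)
obs 11: x=-1/2 → posterior Normal(6733/3678, 88/613)
obs 12: x=-3 → posterior Normal(5743/4008, 22/167)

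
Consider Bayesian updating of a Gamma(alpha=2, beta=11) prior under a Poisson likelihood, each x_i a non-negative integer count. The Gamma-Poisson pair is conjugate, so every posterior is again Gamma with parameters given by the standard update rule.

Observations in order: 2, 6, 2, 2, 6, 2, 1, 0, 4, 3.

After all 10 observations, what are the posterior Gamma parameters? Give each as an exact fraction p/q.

alpha=30, beta=21

obs 1: x=2 → posterior Gamma(4, 12)
obs 2: x=6 → posterior Gamma(10, 13)
obs 3: x=2 → posterior Gamma(12, 14)
obs 4: x=2 → posterior Gamma(14, 15)
obs 5: x=6 → posterior Gamma(20, 16)
obs 6: x=2 → posterior Gamma(22, 17)
obs 7: x=1 → posterior Gamma(23, 18)
obs 8: x=0 → posterior Gamma(23, 19)
obs 9: x=4 → posterior Gamma(27, 20)
obs 10: x=3 → posterior Gamma(30, 21)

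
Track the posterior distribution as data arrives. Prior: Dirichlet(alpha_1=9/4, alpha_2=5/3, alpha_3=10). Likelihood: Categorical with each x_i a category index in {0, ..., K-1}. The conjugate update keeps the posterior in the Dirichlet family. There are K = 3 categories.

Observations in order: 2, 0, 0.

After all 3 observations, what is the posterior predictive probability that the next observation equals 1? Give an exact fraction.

obs 1: x=2 → posterior Dirichlet(9/4, 5/3, 11)
obs 2: x=0 → posterior Dirichlet(13/4, 5/3, 11)
obs 3: x=0 → posterior Dirichlet(17/4, 5/3, 11)

20/203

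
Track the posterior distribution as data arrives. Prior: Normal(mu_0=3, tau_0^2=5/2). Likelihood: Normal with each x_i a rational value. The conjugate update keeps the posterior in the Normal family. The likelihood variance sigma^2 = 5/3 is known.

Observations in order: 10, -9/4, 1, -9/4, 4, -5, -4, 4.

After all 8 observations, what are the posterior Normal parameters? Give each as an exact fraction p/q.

obs 1: x=10 → posterior Normal(36/5, 1)
obs 2: x=-9/4 → posterior Normal(117/32, 5/8)
obs 3: x=1 → posterior Normal(129/44, 5/11)
obs 4: x=-9/4 → posterior Normal(51/28, 5/14)
obs 5: x=4 → posterior Normal(75/34, 5/17)
obs 6: x=-5 → posterior Normal(9/8, 1/4)
obs 7: x=-4 → posterior Normal(21/46, 5/23)
obs 8: x=4 → posterior Normal(45/52, 5/26)

mu_0=45/52, tau_0^2=5/26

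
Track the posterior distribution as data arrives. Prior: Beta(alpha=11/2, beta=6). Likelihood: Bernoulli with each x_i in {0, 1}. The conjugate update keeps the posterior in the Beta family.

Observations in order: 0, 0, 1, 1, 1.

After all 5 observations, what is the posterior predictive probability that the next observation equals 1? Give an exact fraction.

obs 1: x=0 → posterior Beta(11/2, 7)
obs 2: x=0 → posterior Beta(11/2, 8)
obs 3: x=1 → posterior Beta(13/2, 8)
obs 4: x=1 → posterior Beta(15/2, 8)
obs 5: x=1 → posterior Beta(17/2, 8)

17/33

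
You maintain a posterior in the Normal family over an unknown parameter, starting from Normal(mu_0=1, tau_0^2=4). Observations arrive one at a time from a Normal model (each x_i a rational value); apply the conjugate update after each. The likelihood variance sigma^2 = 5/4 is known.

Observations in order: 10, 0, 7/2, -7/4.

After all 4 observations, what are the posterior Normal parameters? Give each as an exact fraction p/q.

mu_0=193/69, tau_0^2=20/69

obs 1: x=10 → posterior Normal(55/7, 20/21)
obs 2: x=0 → posterior Normal(165/37, 20/37)
obs 3: x=7/2 → posterior Normal(221/53, 20/53)
obs 4: x=-7/4 → posterior Normal(193/69, 20/69)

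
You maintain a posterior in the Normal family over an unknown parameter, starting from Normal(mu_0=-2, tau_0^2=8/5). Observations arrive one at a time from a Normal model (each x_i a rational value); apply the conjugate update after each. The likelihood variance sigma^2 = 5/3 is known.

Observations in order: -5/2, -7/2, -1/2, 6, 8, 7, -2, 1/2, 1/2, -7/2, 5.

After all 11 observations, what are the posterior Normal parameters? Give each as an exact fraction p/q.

mu_0=310/289, tau_0^2=40/289

obs 1: x=-5/2 → posterior Normal(-110/49, 40/49)
obs 2: x=-7/2 → posterior Normal(-194/73, 40/73)
obs 3: x=-1/2 → posterior Normal(-206/97, 40/97)
obs 4: x=6 → posterior Normal(-62/121, 40/121)
obs 5: x=8 → posterior Normal(26/29, 8/29)
obs 6: x=7 → posterior Normal(298/169, 40/169)
obs 7: x=-2 → posterior Normal(250/193, 40/193)
obs 8: x=1/2 → posterior Normal(262/217, 40/217)
obs 9: x=1/2 → posterior Normal(274/241, 40/241)
obs 10: x=-7/2 → posterior Normal(38/53, 8/53)
obs 11: x=5 → posterior Normal(310/289, 40/289)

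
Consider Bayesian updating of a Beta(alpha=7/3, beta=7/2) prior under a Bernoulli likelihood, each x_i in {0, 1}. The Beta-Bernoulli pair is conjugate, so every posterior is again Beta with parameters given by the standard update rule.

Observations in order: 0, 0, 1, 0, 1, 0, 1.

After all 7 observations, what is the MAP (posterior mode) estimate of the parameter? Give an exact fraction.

2/5

obs 1: x=0 → posterior Beta(7/3, 9/2)
obs 2: x=0 → posterior Beta(7/3, 11/2)
obs 3: x=1 → posterior Beta(10/3, 11/2)
obs 4: x=0 → posterior Beta(10/3, 13/2)
obs 5: x=1 → posterior Beta(13/3, 13/2)
obs 6: x=0 → posterior Beta(13/3, 15/2)
obs 7: x=1 → posterior Beta(16/3, 15/2)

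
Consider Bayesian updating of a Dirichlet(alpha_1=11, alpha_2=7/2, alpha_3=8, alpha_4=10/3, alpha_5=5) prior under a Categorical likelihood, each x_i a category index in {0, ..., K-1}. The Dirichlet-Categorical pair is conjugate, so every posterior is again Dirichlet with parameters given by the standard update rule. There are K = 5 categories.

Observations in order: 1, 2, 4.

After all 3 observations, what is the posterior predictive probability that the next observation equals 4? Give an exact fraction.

36/203

obs 1: x=1 → posterior Dirichlet(11, 9/2, 8, 10/3, 5)
obs 2: x=2 → posterior Dirichlet(11, 9/2, 9, 10/3, 5)
obs 3: x=4 → posterior Dirichlet(11, 9/2, 9, 10/3, 6)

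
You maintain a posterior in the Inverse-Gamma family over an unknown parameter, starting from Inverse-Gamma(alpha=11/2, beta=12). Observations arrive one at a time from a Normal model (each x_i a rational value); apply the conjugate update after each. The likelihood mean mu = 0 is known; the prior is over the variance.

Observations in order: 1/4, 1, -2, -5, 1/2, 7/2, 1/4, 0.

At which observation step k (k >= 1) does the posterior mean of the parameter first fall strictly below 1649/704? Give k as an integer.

obs 1: x=1/4 → posterior Inverse-Gamma(6, 385/32)
obs 2: x=1 → posterior Inverse-Gamma(13/2, 401/32)
obs 3: x=-2 → posterior Inverse-Gamma(7, 465/32)
obs 4: x=-5 → posterior Inverse-Gamma(15/2, 865/32)
obs 5: x=1/2 → posterior Inverse-Gamma(8, 869/32)
obs 6: x=7/2 → posterior Inverse-Gamma(17/2, 1065/32)
obs 7: x=1/4 → posterior Inverse-Gamma(9, 533/16)
obs 8: x=0 → posterior Inverse-Gamma(19/2, 533/16)

k = 2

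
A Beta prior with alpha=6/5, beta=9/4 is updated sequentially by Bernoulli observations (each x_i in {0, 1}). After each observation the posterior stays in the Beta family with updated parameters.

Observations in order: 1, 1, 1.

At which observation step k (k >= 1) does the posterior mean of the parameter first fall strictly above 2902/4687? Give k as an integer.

obs 1: x=1 → posterior Beta(11/5, 9/4)
obs 2: x=1 → posterior Beta(16/5, 9/4)
obs 3: x=1 → posterior Beta(21/5, 9/4)

k = 3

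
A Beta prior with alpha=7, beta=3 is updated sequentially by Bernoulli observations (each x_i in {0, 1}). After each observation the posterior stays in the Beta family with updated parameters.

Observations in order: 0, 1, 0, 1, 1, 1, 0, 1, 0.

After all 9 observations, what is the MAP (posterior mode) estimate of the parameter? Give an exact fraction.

11/17

obs 1: x=0 → posterior Beta(7, 4)
obs 2: x=1 → posterior Beta(8, 4)
obs 3: x=0 → posterior Beta(8, 5)
obs 4: x=1 → posterior Beta(9, 5)
obs 5: x=1 → posterior Beta(10, 5)
obs 6: x=1 → posterior Beta(11, 5)
obs 7: x=0 → posterior Beta(11, 6)
obs 8: x=1 → posterior Beta(12, 6)
obs 9: x=0 → posterior Beta(12, 7)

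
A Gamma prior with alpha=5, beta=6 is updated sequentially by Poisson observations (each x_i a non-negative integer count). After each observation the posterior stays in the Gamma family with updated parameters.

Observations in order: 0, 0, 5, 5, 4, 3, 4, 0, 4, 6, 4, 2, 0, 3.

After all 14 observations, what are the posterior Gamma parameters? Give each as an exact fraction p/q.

obs 1: x=0 → posterior Gamma(5, 7)
obs 2: x=0 → posterior Gamma(5, 8)
obs 3: x=5 → posterior Gamma(10, 9)
obs 4: x=5 → posterior Gamma(15, 10)
obs 5: x=4 → posterior Gamma(19, 11)
obs 6: x=3 → posterior Gamma(22, 12)
obs 7: x=4 → posterior Gamma(26, 13)
obs 8: x=0 → posterior Gamma(26, 14)
obs 9: x=4 → posterior Gamma(30, 15)
obs 10: x=6 → posterior Gamma(36, 16)
obs 11: x=4 → posterior Gamma(40, 17)
obs 12: x=2 → posterior Gamma(42, 18)
obs 13: x=0 → posterior Gamma(42, 19)
obs 14: x=3 → posterior Gamma(45, 20)

alpha=45, beta=20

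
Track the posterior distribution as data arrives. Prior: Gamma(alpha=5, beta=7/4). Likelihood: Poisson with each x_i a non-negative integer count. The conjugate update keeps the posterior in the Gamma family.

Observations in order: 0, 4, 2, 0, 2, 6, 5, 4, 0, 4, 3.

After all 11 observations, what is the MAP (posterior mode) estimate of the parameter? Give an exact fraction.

obs 1: x=0 → posterior Gamma(5, 11/4)
obs 2: x=4 → posterior Gamma(9, 15/4)
obs 3: x=2 → posterior Gamma(11, 19/4)
obs 4: x=0 → posterior Gamma(11, 23/4)
obs 5: x=2 → posterior Gamma(13, 27/4)
obs 6: x=6 → posterior Gamma(19, 31/4)
obs 7: x=5 → posterior Gamma(24, 35/4)
obs 8: x=4 → posterior Gamma(28, 39/4)
obs 9: x=0 → posterior Gamma(28, 43/4)
obs 10: x=4 → posterior Gamma(32, 47/4)
obs 11: x=3 → posterior Gamma(35, 51/4)

8/3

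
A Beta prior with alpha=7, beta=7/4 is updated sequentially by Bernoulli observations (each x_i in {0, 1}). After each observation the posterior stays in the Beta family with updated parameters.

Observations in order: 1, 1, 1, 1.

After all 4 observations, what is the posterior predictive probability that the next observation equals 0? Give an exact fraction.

7/51

obs 1: x=1 → posterior Beta(8, 7/4)
obs 2: x=1 → posterior Beta(9, 7/4)
obs 3: x=1 → posterior Beta(10, 7/4)
obs 4: x=1 → posterior Beta(11, 7/4)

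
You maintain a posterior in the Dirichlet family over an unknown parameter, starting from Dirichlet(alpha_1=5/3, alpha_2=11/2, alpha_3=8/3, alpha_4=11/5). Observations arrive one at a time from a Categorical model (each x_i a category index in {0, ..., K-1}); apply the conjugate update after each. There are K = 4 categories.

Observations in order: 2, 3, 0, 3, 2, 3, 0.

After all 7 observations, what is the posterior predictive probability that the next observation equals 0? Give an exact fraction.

obs 1: x=2 → posterior Dirichlet(5/3, 11/2, 11/3, 11/5)
obs 2: x=3 → posterior Dirichlet(5/3, 11/2, 11/3, 16/5)
obs 3: x=0 → posterior Dirichlet(8/3, 11/2, 11/3, 16/5)
obs 4: x=3 → posterior Dirichlet(8/3, 11/2, 11/3, 21/5)
obs 5: x=2 → posterior Dirichlet(8/3, 11/2, 14/3, 21/5)
obs 6: x=3 → posterior Dirichlet(8/3, 11/2, 14/3, 26/5)
obs 7: x=0 → posterior Dirichlet(11/3, 11/2, 14/3, 26/5)

110/571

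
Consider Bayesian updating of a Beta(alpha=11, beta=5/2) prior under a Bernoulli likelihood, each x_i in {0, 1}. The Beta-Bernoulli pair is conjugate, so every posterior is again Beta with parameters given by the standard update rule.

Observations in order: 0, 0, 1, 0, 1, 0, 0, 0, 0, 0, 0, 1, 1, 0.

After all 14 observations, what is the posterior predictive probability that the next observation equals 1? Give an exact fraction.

6/11

obs 1: x=0 → posterior Beta(11, 7/2)
obs 2: x=0 → posterior Beta(11, 9/2)
obs 3: x=1 → posterior Beta(12, 9/2)
obs 4: x=0 → posterior Beta(12, 11/2)
obs 5: x=1 → posterior Beta(13, 11/2)
obs 6: x=0 → posterior Beta(13, 13/2)
obs 7: x=0 → posterior Beta(13, 15/2)
obs 8: x=0 → posterior Beta(13, 17/2)
obs 9: x=0 → posterior Beta(13, 19/2)
obs 10: x=0 → posterior Beta(13, 21/2)
obs 11: x=0 → posterior Beta(13, 23/2)
obs 12: x=1 → posterior Beta(14, 23/2)
obs 13: x=1 → posterior Beta(15, 23/2)
obs 14: x=0 → posterior Beta(15, 25/2)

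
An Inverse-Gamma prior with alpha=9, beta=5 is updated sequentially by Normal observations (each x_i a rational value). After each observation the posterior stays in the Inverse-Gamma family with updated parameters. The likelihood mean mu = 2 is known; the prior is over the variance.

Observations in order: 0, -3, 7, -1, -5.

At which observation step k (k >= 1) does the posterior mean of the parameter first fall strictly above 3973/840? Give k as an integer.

k = 5

obs 1: x=0 → posterior Inverse-Gamma(19/2, 7)
obs 2: x=-3 → posterior Inverse-Gamma(10, 39/2)
obs 3: x=7 → posterior Inverse-Gamma(21/2, 32)
obs 4: x=-1 → posterior Inverse-Gamma(11, 73/2)
obs 5: x=-5 → posterior Inverse-Gamma(23/2, 61)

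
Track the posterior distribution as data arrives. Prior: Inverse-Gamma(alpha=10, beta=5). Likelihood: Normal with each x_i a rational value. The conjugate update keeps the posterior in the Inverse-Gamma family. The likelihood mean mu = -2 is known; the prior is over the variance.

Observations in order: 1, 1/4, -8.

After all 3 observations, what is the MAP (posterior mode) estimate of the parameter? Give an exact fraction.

961/400

obs 1: x=1 → posterior Inverse-Gamma(21/2, 19/2)
obs 2: x=1/4 → posterior Inverse-Gamma(11, 385/32)
obs 3: x=-8 → posterior Inverse-Gamma(23/2, 961/32)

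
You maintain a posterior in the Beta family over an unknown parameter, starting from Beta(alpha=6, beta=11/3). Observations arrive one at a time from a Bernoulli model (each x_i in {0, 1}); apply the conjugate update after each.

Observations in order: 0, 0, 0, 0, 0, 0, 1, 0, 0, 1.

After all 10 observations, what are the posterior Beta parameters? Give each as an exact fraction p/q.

obs 1: x=0 → posterior Beta(6, 14/3)
obs 2: x=0 → posterior Beta(6, 17/3)
obs 3: x=0 → posterior Beta(6, 20/3)
obs 4: x=0 → posterior Beta(6, 23/3)
obs 5: x=0 → posterior Beta(6, 26/3)
obs 6: x=0 → posterior Beta(6, 29/3)
obs 7: x=1 → posterior Beta(7, 29/3)
obs 8: x=0 → posterior Beta(7, 32/3)
obs 9: x=0 → posterior Beta(7, 35/3)
obs 10: x=1 → posterior Beta(8, 35/3)

alpha=8, beta=35/3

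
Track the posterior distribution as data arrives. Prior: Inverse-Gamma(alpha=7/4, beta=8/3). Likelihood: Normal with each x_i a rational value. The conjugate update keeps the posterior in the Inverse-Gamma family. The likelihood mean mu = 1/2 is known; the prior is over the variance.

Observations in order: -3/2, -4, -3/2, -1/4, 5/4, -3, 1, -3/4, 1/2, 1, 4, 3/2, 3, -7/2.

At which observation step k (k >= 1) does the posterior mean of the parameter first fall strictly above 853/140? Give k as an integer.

k = 2

obs 1: x=-3/2 → posterior Inverse-Gamma(9/4, 14/3)
obs 2: x=-4 → posterior Inverse-Gamma(11/4, 355/24)
obs 3: x=-3/2 → posterior Inverse-Gamma(13/4, 403/24)
obs 4: x=-1/4 → posterior Inverse-Gamma(15/4, 1639/96)
obs 5: x=5/4 → posterior Inverse-Gamma(17/4, 833/48)
obs 6: x=-3 → posterior Inverse-Gamma(19/4, 1127/48)
obs 7: x=1 → posterior Inverse-Gamma(21/4, 1133/48)
obs 8: x=-3/4 → posterior Inverse-Gamma(23/4, 2341/96)
obs 9: x=1/2 → posterior Inverse-Gamma(25/4, 2341/96)
obs 10: x=1 → posterior Inverse-Gamma(27/4, 2353/96)
obs 11: x=4 → posterior Inverse-Gamma(29/4, 2941/96)
obs 12: x=3/2 → posterior Inverse-Gamma(31/4, 2989/96)
obs 13: x=3 → posterior Inverse-Gamma(33/4, 3289/96)
obs 14: x=-7/2 → posterior Inverse-Gamma(35/4, 4057/96)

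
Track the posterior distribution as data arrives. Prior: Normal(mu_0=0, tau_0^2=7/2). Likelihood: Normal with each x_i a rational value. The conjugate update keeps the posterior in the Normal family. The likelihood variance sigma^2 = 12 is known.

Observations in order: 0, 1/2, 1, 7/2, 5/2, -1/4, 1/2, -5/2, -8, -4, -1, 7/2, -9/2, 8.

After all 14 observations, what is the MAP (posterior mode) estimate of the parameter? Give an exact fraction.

-21/488

obs 1: x=0 → posterior Normal(0, 84/31)
obs 2: x=1/2 → posterior Normal(7/76, 42/19)
obs 3: x=1 → posterior Normal(7/30, 28/15)
obs 4: x=7/2 → posterior Normal(35/52, 21/13)
obs 5: x=5/2 → posterior Normal(105/118, 84/59)
obs 6: x=-1/4 → posterior Normal(203/264, 14/11)
obs 7: x=1/2 → posterior Normal(217/292, 84/73)
obs 8: x=-5/2 → posterior Normal(147/320, 21/20)
obs 9: x=-8 → posterior Normal(-77/348, 28/29)
obs 10: x=-4 → posterior Normal(-189/376, 42/47)
obs 11: x=-1 → posterior Normal(-217/404, 84/101)
obs 12: x=7/2 → posterior Normal(-119/432, 7/9)
obs 13: x=-9/2 → posterior Normal(-49/92, 84/115)
obs 14: x=8 → posterior Normal(-21/488, 42/61)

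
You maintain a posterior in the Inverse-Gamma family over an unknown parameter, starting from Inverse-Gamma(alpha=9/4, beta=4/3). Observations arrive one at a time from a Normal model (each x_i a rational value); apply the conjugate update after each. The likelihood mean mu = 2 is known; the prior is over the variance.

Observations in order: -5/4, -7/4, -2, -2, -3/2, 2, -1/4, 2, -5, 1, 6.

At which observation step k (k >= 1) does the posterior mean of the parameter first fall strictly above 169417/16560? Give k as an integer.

k = 9

obs 1: x=-5/4 → posterior Inverse-Gamma(11/4, 635/96)
obs 2: x=-7/4 → posterior Inverse-Gamma(13/4, 655/48)
obs 3: x=-2 → posterior Inverse-Gamma(15/4, 1039/48)
obs 4: x=-2 → posterior Inverse-Gamma(17/4, 1423/48)
obs 5: x=-3/2 → posterior Inverse-Gamma(19/4, 1717/48)
obs 6: x=2 → posterior Inverse-Gamma(21/4, 1717/48)
obs 7: x=-1/4 → posterior Inverse-Gamma(23/4, 3677/96)
obs 8: x=2 → posterior Inverse-Gamma(25/4, 3677/96)
obs 9: x=-5 → posterior Inverse-Gamma(27/4, 6029/96)
obs 10: x=1 → posterior Inverse-Gamma(29/4, 6077/96)
obs 11: x=6 → posterior Inverse-Gamma(31/4, 6845/96)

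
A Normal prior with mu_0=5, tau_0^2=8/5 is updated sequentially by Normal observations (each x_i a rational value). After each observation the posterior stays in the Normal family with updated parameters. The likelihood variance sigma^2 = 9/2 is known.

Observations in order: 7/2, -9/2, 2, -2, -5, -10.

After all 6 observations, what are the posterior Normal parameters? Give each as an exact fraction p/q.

mu_0=-31/141, tau_0^2=24/47

obs 1: x=7/2 → posterior Normal(281/61, 72/61)
obs 2: x=-9/2 → posterior Normal(19/7, 72/77)
obs 3: x=2 → posterior Normal(241/93, 24/31)
obs 4: x=-2 → posterior Normal(209/109, 72/109)
obs 5: x=-5 → posterior Normal(129/125, 72/125)
obs 6: x=-10 → posterior Normal(-31/141, 24/47)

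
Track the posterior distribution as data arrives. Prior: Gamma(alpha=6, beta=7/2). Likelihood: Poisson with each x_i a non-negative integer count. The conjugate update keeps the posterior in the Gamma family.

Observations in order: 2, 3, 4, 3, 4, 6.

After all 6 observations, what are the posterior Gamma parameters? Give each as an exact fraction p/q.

obs 1: x=2 → posterior Gamma(8, 9/2)
obs 2: x=3 → posterior Gamma(11, 11/2)
obs 3: x=4 → posterior Gamma(15, 13/2)
obs 4: x=3 → posterior Gamma(18, 15/2)
obs 5: x=4 → posterior Gamma(22, 17/2)
obs 6: x=6 → posterior Gamma(28, 19/2)

alpha=28, beta=19/2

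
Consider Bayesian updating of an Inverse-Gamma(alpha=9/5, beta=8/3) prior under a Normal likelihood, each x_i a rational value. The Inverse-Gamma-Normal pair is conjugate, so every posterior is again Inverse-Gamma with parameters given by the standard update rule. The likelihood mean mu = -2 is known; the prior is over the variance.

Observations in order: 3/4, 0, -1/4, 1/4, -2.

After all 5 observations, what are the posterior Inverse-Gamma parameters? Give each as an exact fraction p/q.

alpha=43/10, beta=1201/96

obs 1: x=3/4 → posterior Inverse-Gamma(23/10, 619/96)
obs 2: x=0 → posterior Inverse-Gamma(14/5, 811/96)
obs 3: x=-1/4 → posterior Inverse-Gamma(33/10, 479/48)
obs 4: x=1/4 → posterior Inverse-Gamma(19/5, 1201/96)
obs 5: x=-2 → posterior Inverse-Gamma(43/10, 1201/96)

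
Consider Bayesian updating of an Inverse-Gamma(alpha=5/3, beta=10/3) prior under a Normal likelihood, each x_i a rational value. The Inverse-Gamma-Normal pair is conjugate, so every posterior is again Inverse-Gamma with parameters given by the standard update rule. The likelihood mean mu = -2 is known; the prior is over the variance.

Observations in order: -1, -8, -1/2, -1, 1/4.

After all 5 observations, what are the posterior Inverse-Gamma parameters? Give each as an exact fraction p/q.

obs 1: x=-1 → posterior Inverse-Gamma(13/6, 23/6)
obs 2: x=-8 → posterior Inverse-Gamma(8/3, 131/6)
obs 3: x=-1/2 → posterior Inverse-Gamma(19/6, 551/24)
obs 4: x=-1 → posterior Inverse-Gamma(11/3, 563/24)
obs 5: x=1/4 → posterior Inverse-Gamma(25/6, 2495/96)

alpha=25/6, beta=2495/96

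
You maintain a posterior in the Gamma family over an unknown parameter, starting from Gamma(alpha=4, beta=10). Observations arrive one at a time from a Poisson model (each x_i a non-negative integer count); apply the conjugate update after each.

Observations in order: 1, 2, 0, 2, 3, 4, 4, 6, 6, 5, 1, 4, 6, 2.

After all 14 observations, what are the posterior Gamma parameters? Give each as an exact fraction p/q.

alpha=50, beta=24

obs 1: x=1 → posterior Gamma(5, 11)
obs 2: x=2 → posterior Gamma(7, 12)
obs 3: x=0 → posterior Gamma(7, 13)
obs 4: x=2 → posterior Gamma(9, 14)
obs 5: x=3 → posterior Gamma(12, 15)
obs 6: x=4 → posterior Gamma(16, 16)
obs 7: x=4 → posterior Gamma(20, 17)
obs 8: x=6 → posterior Gamma(26, 18)
obs 9: x=6 → posterior Gamma(32, 19)
obs 10: x=5 → posterior Gamma(37, 20)
obs 11: x=1 → posterior Gamma(38, 21)
obs 12: x=4 → posterior Gamma(42, 22)
obs 13: x=6 → posterior Gamma(48, 23)
obs 14: x=2 → posterior Gamma(50, 24)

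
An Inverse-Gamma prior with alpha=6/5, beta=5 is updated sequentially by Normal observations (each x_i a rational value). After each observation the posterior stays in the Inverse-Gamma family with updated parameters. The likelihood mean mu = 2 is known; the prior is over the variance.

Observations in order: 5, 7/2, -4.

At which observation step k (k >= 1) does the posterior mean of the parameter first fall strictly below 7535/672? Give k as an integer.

obs 1: x=5 → posterior Inverse-Gamma(17/10, 19/2)
obs 2: x=7/2 → posterior Inverse-Gamma(11/5, 85/8)
obs 3: x=-4 → posterior Inverse-Gamma(27/10, 229/8)

k = 2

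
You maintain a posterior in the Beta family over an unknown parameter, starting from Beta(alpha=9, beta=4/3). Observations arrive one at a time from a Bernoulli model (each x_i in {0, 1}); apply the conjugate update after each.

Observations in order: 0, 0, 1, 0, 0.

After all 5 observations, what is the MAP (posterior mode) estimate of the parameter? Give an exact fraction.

obs 1: x=0 → posterior Beta(9, 7/3)
obs 2: x=0 → posterior Beta(9, 10/3)
obs 3: x=1 → posterior Beta(10, 10/3)
obs 4: x=0 → posterior Beta(10, 13/3)
obs 5: x=0 → posterior Beta(10, 16/3)

27/40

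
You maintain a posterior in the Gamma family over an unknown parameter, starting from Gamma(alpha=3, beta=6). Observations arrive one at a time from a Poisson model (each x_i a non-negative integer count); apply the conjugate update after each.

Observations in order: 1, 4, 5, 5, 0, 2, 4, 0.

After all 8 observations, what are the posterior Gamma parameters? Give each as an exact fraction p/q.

obs 1: x=1 → posterior Gamma(4, 7)
obs 2: x=4 → posterior Gamma(8, 8)
obs 3: x=5 → posterior Gamma(13, 9)
obs 4: x=5 → posterior Gamma(18, 10)
obs 5: x=0 → posterior Gamma(18, 11)
obs 6: x=2 → posterior Gamma(20, 12)
obs 7: x=4 → posterior Gamma(24, 13)
obs 8: x=0 → posterior Gamma(24, 14)

alpha=24, beta=14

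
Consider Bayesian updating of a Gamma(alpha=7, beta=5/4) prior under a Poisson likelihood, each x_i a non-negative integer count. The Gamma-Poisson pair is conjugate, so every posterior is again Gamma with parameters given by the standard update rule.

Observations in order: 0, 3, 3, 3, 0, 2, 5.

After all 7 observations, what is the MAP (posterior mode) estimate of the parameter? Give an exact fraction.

8/3

obs 1: x=0 → posterior Gamma(7, 9/4)
obs 2: x=3 → posterior Gamma(10, 13/4)
obs 3: x=3 → posterior Gamma(13, 17/4)
obs 4: x=3 → posterior Gamma(16, 21/4)
obs 5: x=0 → posterior Gamma(16, 25/4)
obs 6: x=2 → posterior Gamma(18, 29/4)
obs 7: x=5 → posterior Gamma(23, 33/4)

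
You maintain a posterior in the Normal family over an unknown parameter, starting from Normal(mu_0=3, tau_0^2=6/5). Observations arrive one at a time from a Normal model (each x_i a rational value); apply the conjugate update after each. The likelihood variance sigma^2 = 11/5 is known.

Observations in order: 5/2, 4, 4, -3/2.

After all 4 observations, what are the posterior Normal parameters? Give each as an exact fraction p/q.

obs 1: x=5/2 → posterior Normal(48/17, 66/85)
obs 2: x=4 → posterior Normal(72/23, 66/115)
obs 3: x=4 → posterior Normal(96/29, 66/145)
obs 4: x=-3/2 → posterior Normal(87/35, 66/175)

mu_0=87/35, tau_0^2=66/175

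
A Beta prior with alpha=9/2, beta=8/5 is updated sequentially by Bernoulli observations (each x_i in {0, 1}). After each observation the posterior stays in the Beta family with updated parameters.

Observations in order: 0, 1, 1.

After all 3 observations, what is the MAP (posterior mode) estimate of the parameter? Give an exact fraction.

obs 1: x=0 → posterior Beta(9/2, 13/5)
obs 2: x=1 → posterior Beta(11/2, 13/5)
obs 3: x=1 → posterior Beta(13/2, 13/5)

55/71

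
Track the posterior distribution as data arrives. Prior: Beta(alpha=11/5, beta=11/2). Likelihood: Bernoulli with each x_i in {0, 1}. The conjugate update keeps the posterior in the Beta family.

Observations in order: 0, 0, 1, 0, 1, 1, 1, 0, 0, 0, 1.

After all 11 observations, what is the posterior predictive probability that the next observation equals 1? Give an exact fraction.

obs 1: x=0 → posterior Beta(11/5, 13/2)
obs 2: x=0 → posterior Beta(11/5, 15/2)
obs 3: x=1 → posterior Beta(16/5, 15/2)
obs 4: x=0 → posterior Beta(16/5, 17/2)
obs 5: x=1 → posterior Beta(21/5, 17/2)
obs 6: x=1 → posterior Beta(26/5, 17/2)
obs 7: x=1 → posterior Beta(31/5, 17/2)
obs 8: x=0 → posterior Beta(31/5, 19/2)
obs 9: x=0 → posterior Beta(31/5, 21/2)
obs 10: x=0 → posterior Beta(31/5, 23/2)
obs 11: x=1 → posterior Beta(36/5, 23/2)

72/187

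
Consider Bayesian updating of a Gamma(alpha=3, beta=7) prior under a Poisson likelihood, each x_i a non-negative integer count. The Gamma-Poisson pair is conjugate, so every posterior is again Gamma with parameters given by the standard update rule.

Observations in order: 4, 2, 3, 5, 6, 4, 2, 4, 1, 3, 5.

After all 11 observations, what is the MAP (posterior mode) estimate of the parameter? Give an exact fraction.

obs 1: x=4 → posterior Gamma(7, 8)
obs 2: x=2 → posterior Gamma(9, 9)
obs 3: x=3 → posterior Gamma(12, 10)
obs 4: x=5 → posterior Gamma(17, 11)
obs 5: x=6 → posterior Gamma(23, 12)
obs 6: x=4 → posterior Gamma(27, 13)
obs 7: x=2 → posterior Gamma(29, 14)
obs 8: x=4 → posterior Gamma(33, 15)
obs 9: x=1 → posterior Gamma(34, 16)
obs 10: x=3 → posterior Gamma(37, 17)
obs 11: x=5 → posterior Gamma(42, 18)

41/18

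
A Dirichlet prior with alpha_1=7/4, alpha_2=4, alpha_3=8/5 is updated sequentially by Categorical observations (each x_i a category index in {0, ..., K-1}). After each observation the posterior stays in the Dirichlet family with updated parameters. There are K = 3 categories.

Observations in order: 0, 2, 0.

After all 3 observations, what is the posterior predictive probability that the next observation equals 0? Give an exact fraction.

obs 1: x=0 → posterior Dirichlet(11/4, 4, 8/5)
obs 2: x=2 → posterior Dirichlet(11/4, 4, 13/5)
obs 3: x=0 → posterior Dirichlet(15/4, 4, 13/5)

25/69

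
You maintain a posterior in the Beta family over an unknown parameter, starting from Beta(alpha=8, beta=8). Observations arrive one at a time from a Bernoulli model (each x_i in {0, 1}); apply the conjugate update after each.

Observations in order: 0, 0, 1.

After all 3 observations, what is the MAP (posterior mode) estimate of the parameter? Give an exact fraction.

obs 1: x=0 → posterior Beta(8, 9)
obs 2: x=0 → posterior Beta(8, 10)
obs 3: x=1 → posterior Beta(9, 10)

8/17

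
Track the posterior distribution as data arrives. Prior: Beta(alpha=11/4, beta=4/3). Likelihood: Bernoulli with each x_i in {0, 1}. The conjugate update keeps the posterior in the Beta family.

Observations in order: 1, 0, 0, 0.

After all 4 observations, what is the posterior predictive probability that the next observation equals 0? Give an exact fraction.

obs 1: x=1 → posterior Beta(15/4, 4/3)
obs 2: x=0 → posterior Beta(15/4, 7/3)
obs 3: x=0 → posterior Beta(15/4, 10/3)
obs 4: x=0 → posterior Beta(15/4, 13/3)

52/97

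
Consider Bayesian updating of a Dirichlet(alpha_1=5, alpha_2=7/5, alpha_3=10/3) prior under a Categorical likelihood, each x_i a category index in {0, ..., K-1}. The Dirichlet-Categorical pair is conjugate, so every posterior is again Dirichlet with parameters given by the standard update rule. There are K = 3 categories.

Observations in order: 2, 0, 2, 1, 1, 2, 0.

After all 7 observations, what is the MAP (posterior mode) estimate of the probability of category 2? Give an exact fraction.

obs 1: x=2 → posterior Dirichlet(5, 7/5, 13/3)
obs 2: x=0 → posterior Dirichlet(6, 7/5, 13/3)
obs 3: x=2 → posterior Dirichlet(6, 7/5, 16/3)
obs 4: x=1 → posterior Dirichlet(6, 12/5, 16/3)
obs 5: x=1 → posterior Dirichlet(6, 17/5, 16/3)
obs 6: x=2 → posterior Dirichlet(6, 17/5, 19/3)
obs 7: x=0 → posterior Dirichlet(7, 17/5, 19/3)

40/103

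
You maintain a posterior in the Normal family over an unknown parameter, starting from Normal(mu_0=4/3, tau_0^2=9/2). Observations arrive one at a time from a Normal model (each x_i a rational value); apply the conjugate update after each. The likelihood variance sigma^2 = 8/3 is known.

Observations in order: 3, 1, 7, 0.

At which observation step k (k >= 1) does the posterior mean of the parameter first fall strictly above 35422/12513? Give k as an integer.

obs 1: x=3 → posterior Normal(307/129, 72/43)
obs 2: x=1 → posterior Normal(194/105, 36/35)
obs 3: x=7 → posterior Normal(955/291, 72/97)
obs 4: x=0 → posterior Normal(955/372, 18/31)

k = 3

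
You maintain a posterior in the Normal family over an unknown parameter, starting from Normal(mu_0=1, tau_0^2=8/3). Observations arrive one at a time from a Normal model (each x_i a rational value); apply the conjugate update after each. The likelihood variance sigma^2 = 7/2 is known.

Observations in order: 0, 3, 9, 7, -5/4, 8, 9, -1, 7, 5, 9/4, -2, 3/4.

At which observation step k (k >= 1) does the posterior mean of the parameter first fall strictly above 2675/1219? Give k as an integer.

obs 1: x=0 → posterior Normal(21/37, 56/37)
obs 2: x=3 → posterior Normal(69/53, 56/53)
obs 3: x=9 → posterior Normal(71/23, 56/69)
obs 4: x=7 → posterior Normal(65/17, 56/85)
obs 5: x=-5/4 → posterior Normal(305/101, 56/101)
obs 6: x=8 → posterior Normal(433/117, 56/117)
obs 7: x=9 → posterior Normal(577/133, 8/19)
obs 8: x=-1 → posterior Normal(561/149, 56/149)
obs 9: x=7 → posterior Normal(673/165, 56/165)
obs 10: x=5 → posterior Normal(753/181, 56/181)
obs 11: x=9/4 → posterior Normal(789/197, 56/197)
obs 12: x=-2 → posterior Normal(757/213, 56/213)
obs 13: x=3/4 → posterior Normal(769/229, 56/229)

k = 3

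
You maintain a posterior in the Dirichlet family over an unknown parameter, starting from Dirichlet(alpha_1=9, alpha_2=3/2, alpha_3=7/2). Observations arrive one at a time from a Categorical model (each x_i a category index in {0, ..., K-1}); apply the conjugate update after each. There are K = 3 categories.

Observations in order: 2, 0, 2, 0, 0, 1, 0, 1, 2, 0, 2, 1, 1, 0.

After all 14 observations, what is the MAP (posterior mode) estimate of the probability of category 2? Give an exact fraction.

13/50

obs 1: x=2 → posterior Dirichlet(9, 3/2, 9/2)
obs 2: x=0 → posterior Dirichlet(10, 3/2, 9/2)
obs 3: x=2 → posterior Dirichlet(10, 3/2, 11/2)
obs 4: x=0 → posterior Dirichlet(11, 3/2, 11/2)
obs 5: x=0 → posterior Dirichlet(12, 3/2, 11/2)
obs 6: x=1 → posterior Dirichlet(12, 5/2, 11/2)
obs 7: x=0 → posterior Dirichlet(13, 5/2, 11/2)
obs 8: x=1 → posterior Dirichlet(13, 7/2, 11/2)
obs 9: x=2 → posterior Dirichlet(13, 7/2, 13/2)
obs 10: x=0 → posterior Dirichlet(14, 7/2, 13/2)
obs 11: x=2 → posterior Dirichlet(14, 7/2, 15/2)
obs 12: x=1 → posterior Dirichlet(14, 9/2, 15/2)
obs 13: x=1 → posterior Dirichlet(14, 11/2, 15/2)
obs 14: x=0 → posterior Dirichlet(15, 11/2, 15/2)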